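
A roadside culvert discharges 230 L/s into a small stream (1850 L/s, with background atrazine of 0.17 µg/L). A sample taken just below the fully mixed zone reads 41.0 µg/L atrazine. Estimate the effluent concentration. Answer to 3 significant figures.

369 µg/L

Mass balance: 1850·0.1700 + 230.0·Cₑ = 2080·41.00
→ Cₑ = (2080·41.00 − 1850·0.1700) / 230.0 = 369.4 µg/L.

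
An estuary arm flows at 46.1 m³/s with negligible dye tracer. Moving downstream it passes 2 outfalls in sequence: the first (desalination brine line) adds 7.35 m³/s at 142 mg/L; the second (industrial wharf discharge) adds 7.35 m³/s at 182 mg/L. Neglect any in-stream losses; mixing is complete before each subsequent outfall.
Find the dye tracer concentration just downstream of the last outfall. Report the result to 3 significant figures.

39.2 mg/L

Below outfall 1: Q → 53.45 m³/s, C = (46.10·0 + 7.350·142.0)/53.45 = 19.53 mg/L.
Below outfall 2: Q → 60.80 m³/s, C = (53.45·19.53 + 7.350·182.0)/60.80 = 39.17 mg/L.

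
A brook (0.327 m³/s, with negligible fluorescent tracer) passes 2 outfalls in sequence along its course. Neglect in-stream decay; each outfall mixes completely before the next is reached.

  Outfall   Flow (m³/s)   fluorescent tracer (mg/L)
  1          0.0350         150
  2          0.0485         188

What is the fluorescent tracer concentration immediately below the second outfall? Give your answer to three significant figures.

Outfall 1: combined Q = 0.3620 m³/s; C = (0.3270·0 + 0.03500·150.0)/0.3620 = 14.50 mg/L.
Outfall 2: combined Q = 0.4105 m³/s; C = (0.3620·14.50 + 0.04850·188.0)/0.4105 = 35.00 mg/L.

35.0 mg/L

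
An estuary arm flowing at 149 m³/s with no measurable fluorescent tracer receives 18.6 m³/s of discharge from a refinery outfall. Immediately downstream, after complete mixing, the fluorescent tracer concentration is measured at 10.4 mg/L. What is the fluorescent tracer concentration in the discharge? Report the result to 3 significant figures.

93.7 mg/L

Mass balance: 149.0·0 + 18.60·Cₑ = 167.6·10.40
→ Cₑ = (167.6·10.40 − 149.0·0) / 18.60 = 93.71 mg/L.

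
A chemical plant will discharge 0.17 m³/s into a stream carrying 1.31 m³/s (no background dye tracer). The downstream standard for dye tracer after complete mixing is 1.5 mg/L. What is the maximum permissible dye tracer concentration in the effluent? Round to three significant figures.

13.1 mg/L

At the limit, (Qr·Cr + Qe·Cₑ)/(Qr + Qe) = 1.5:
Cₑ = (1.480·1.5 − 1.310·0) / 0.1700 = 13.06 mg/L.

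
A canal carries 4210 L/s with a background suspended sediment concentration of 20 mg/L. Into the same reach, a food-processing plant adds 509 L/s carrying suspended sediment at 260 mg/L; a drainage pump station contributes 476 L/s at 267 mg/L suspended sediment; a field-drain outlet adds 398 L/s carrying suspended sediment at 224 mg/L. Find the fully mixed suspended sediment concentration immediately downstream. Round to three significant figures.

Mixed concentration C = ΣQC/ΣQ = (4210·20.00 + 509.0·260.0 + 476.0·267.0 + 398.0·224.0) / 5593 = 432800/5593 = 77.38 mg/L.

77.4 mg/L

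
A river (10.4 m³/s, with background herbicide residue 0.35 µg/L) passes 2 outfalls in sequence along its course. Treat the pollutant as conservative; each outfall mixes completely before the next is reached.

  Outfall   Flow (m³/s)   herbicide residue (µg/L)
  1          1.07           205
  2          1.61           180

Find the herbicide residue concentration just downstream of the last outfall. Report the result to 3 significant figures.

After outfall 1: Q = 10.40 + 1.070 = 11.47 m³/s; C = (10.40·0.3500 + 1.070·205.0)/11.47 = 19.44 µg/L.
After outfall 2: Q = 11.47 + 1.610 = 13.08 m³/s; C = (11.47·19.44 + 1.610·180.0)/13.08 = 39.20 µg/L.

39.2 µg/L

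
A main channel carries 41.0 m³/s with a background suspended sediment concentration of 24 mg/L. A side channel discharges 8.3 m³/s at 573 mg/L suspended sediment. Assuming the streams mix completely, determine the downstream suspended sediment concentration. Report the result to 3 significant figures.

116 mg/L

Mass balance: C = (41.00·24.00 + 8.300·573.0) / 49.30 = 5740/49.30 = 116.4 mg/L.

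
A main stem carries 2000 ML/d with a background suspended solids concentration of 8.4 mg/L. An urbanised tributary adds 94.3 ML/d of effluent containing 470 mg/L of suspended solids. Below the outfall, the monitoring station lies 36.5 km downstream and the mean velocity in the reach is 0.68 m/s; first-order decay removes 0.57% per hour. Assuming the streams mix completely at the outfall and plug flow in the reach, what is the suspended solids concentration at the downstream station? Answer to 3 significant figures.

After mixing, C = (2000·8.400 + 94.30·470.0) / 2094 = 61120/2094 = 29.18 mg/L.
Travel time t = 36.5·1000 / 0.68 = 53680 s = 14.91 h.
0.57%/h lost → k = −ln(1 − 0.0057) = 0.005716 h⁻¹.
Applying C = C₀e^(−kt): 29.18 × 0.9183 = 26.80 mg/L.

26.8 mg/L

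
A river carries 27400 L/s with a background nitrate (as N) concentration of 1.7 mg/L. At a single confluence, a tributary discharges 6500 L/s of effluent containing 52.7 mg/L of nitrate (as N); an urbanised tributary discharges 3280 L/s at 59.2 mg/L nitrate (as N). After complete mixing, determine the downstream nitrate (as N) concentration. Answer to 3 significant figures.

15.7 mg/L

After mixing, C = (27400·1.700 + 6500·52.70 + 3280·59.20) / 37180 = 583300/37180 = 15.69 mg/L.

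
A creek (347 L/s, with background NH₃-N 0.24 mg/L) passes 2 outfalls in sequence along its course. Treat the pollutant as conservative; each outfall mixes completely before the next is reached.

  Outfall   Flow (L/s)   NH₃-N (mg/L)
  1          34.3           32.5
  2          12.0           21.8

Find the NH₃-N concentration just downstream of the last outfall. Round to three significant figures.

3.71 mg/L

After outfall 1: Q = 347.0 + 34.30 = 381.3 L/s; C = (347.0·0.2400 + 34.30·32.50)/381.3 = 3.142 mg/L.
After outfall 2: Q = 381.3 + 12.00 = 393.3 L/s; C = (381.3·3.142 + 12.00·21.80)/393.3 = 3.711 mg/L.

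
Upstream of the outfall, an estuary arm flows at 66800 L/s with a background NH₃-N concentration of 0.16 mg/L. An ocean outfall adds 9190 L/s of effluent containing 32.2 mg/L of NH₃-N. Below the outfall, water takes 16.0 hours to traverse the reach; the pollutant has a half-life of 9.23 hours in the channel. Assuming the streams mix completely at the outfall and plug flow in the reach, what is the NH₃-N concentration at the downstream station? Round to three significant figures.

1.21 mg/L

Conservation of mass: C = (66800·0.1600 + 9190·32.20) / 75990 = 306600/75990 = 4.035 mg/L.
Half-life 9.23 h → k = ln 2 / 9.23 = 0.07510 h⁻¹ = 1.802 d⁻¹.
First-order decay: C = 4.035·exp(−k·t) = 4.035·0.3007 = 1.213 mg/L.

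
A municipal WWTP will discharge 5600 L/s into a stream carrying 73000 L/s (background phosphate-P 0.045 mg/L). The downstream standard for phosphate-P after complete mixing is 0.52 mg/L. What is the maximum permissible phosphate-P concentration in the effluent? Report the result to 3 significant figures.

6.71 mg/L

At the limit, (Qr·Cr + Qe·Cₑ)/(Qr + Qe) = 0.52:
Cₑ = (78600·0.52 − 73000·0.04500) / 5600 = 6.712 mg/L.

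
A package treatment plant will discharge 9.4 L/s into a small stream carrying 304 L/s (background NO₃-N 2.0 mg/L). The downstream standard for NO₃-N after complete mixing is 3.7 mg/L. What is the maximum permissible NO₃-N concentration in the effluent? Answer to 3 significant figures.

At the limit, (Qr·Cr + Qe·Cₑ)/(Qr + Qe) = 3.7:
Cₑ = (313.4·3.7 − 304.0·2.000) / 9.400 = 58.68 mg/L.

58.7 mg/L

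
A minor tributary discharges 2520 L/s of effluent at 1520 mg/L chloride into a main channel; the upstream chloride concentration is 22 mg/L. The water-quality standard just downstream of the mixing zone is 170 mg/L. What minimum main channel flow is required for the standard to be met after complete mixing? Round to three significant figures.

Set C_mix = 170: (Q·22.00 + 2520·1520) / (Q + 2520) = 170
→ Q = 2520·(1520 − 170)/(170 − 22.00) = 22990 L/s.

23000 L/s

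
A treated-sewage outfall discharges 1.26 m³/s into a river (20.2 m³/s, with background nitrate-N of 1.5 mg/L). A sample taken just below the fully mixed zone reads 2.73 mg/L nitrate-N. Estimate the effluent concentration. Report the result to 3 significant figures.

22.4 mg/L

Mass balance: 20.20·1.500 + 1.260·Cₑ = 21.46·2.730
→ Cₑ = (21.46·2.730 − 20.20·1.500) / 1.260 = 22.45 mg/L.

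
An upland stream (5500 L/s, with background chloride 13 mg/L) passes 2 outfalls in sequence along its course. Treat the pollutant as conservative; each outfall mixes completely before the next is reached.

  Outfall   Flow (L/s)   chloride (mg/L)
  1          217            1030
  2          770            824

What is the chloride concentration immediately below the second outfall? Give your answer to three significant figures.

143 mg/L

Below outfall 1: Q → 5717 L/s, C = (5500·13.00 + 217.0·1030)/5717 = 51.60 mg/L.
Below outfall 2: Q → 6487 L/s, C = (5717·51.60 + 770.0·824.0)/6487 = 143.3 mg/L.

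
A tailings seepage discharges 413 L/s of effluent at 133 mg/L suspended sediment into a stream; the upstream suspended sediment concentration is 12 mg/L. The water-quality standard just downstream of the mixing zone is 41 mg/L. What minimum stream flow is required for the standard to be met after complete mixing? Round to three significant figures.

1310 L/s

Set C_mix = 41: (Q·12.00 + 413.0·133.0) / (Q + 413.0) = 41
→ Q = 413.0·(133.0 − 41)/(41 − 12.00) = 1310 L/s.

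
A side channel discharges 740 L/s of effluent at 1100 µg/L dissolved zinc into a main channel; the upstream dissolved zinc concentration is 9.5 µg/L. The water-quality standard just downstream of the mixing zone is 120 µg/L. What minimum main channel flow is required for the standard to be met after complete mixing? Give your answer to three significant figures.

Set C_mix = 120: (Q·9.500 + 740.0·1100) / (Q + 740.0) = 120
→ Q = 740.0·(1100 − 120)/(120 − 9.500) = 6563 L/s.

6560 L/s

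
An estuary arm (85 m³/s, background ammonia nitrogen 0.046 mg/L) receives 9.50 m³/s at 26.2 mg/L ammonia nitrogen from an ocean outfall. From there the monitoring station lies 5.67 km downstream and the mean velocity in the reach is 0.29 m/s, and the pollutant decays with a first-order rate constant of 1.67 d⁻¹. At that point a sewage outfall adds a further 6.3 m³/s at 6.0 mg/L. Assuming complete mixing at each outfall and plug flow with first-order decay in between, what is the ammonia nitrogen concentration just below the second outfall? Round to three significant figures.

Conservation of mass: C = (85.00·0.04600 + 9.500·26.20) / 94.50 = 252.8/94.50 = 2.675 mg/L; combined flow 94.50 m³/s.
Travel time t = 5.67·1000 / 0.29 = 19550 s = 5.431 h.
After decay, C = 2.675 × e^(−kt) = 2.675 × 0.6853 = 1.833 mg/L.
At the second outfall, C = (94.50·1.833 + 6.300·6.000) / (94.50 + 6.300) = 2.094 mg/L.

2.09 mg/L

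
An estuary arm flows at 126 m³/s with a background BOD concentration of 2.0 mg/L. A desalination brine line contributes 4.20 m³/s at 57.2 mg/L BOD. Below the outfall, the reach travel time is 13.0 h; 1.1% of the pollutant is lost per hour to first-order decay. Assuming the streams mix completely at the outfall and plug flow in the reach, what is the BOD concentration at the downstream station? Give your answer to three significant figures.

Conservation of mass: C = (126.0·2.000 + 4.200·57.20) / 130.2 = 492.2/130.2 = 3.781 mg/L.
1.1%/h lost → k = −ln(1 − 0.011) = 0.01106 h⁻¹.
Applying C = C₀e^(−kt): 3.781 × 0.8661 = 3.274 mg/L.

3.27 mg/L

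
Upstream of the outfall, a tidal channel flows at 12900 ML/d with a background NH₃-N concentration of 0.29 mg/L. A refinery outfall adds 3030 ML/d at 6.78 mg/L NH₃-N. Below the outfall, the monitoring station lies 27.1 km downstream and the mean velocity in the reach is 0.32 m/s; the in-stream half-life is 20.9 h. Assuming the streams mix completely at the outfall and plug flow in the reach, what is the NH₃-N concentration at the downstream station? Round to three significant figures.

0.699 mg/L

Flow-weighted average: C = (12900·0.2900 + 3030·6.780) / 15930 = 24280/15930 = 1.524 mg/L.
Travel time t = 27.1·1000 / 0.32 = 84690 s = 23.52 h.
Half-life 20.9 h → k = ln 2 / 20.9 = 0.03316 h⁻¹ = 0.7960 d⁻¹.
Decay over the reach: 1.524·exp(−kt) = 1.524·0.4583 = 0.6987 mg/L.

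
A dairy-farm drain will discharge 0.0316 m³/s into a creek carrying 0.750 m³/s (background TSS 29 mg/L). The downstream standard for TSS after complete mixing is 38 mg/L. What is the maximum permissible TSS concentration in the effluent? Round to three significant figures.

252 mg/L

At the limit, (Qr·Cr + Qe·Cₑ)/(Qr + Qe) = 38:
Cₑ = (0.7816·38 − 0.7500·29.00) / 0.03160 = 251.6 mg/L.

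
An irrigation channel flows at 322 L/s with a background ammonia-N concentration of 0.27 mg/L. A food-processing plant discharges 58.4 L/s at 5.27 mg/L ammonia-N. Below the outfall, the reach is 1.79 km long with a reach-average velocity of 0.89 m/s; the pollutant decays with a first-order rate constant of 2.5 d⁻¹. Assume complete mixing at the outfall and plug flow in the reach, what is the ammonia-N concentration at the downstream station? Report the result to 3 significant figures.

Mixed concentration C = ΣQC/ΣQ = (322.0·0.2700 + 58.40·5.270) / 380.4 = 394.7/380.4 = 1.038 mg/L.
Travel time t = 1.79·1000 / 0.89 = 2011 s = 0.5587 h.
After decay, C = 1.038 × e^(−kt) = 1.038 × 0.9435 = 0.9790 mg/L.

0.979 mg/L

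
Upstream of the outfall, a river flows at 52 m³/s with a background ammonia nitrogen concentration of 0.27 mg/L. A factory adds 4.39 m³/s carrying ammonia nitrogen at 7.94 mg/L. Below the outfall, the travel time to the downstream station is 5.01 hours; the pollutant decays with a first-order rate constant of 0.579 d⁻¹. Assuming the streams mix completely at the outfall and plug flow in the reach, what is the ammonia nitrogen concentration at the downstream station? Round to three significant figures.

Mass balance: C = (52.00·0.2700 + 4.390·7.940) / 56.39 = 48.90/56.39 = 0.8671 mg/L.
Applying C = C₀e^(−kt): 0.8671 × 0.8862 = 0.7684 mg/L.

0.768 mg/L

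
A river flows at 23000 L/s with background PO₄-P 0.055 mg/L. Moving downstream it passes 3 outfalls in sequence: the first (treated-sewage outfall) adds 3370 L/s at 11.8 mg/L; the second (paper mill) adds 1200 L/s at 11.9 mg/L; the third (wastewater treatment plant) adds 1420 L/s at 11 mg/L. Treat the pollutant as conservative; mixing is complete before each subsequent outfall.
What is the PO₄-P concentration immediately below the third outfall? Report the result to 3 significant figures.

2.45 mg/L

Below outfall 1: Q → 26370 L/s, C = (23000·0.05500 + 3370·11.80)/26370 = 1.556 mg/L.
Below outfall 2: Q → 27570 L/s, C = (26370·1.556 + 1200·11.90)/27570 = 2.006 mg/L.
Below outfall 3: Q → 28990 L/s, C = (27570·2.006 + 1420·11.00)/28990 = 2.447 mg/L.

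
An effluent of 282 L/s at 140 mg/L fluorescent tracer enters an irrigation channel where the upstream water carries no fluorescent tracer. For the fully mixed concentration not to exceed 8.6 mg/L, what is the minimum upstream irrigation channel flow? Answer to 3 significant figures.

4310 L/s

Set C_mix = 8.6: (Q·0 + 282.0·140.0) / (Q + 282.0) = 8.6
→ Q = 282.0·(140.0 − 8.6)/(8.6 − 0) = 4309 L/s.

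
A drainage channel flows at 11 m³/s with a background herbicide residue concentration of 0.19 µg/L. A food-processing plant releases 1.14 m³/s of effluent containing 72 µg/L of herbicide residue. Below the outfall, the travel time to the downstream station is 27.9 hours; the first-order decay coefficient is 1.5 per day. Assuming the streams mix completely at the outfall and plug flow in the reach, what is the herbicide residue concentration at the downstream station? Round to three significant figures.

1.21 µg/L

Conservation of mass: C = (11.00·0.1900 + 1.140·72.00) / 12.14 = 84.17/12.14 = 6.933 µg/L.
After decay, C = 6.933 × e^(−kt) = 6.933 × 0.1749 = 1.212 µg/L.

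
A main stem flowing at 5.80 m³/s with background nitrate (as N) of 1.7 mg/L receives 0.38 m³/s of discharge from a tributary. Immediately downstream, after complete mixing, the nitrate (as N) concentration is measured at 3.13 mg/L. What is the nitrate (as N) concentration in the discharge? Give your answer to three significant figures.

25.0 mg/L

Mass balance: 5.800·1.700 + 0.3800·Cₑ = 6.180·3.130
→ Cₑ = (6.180·3.130 − 5.800·1.700) / 0.3800 = 24.96 mg/L.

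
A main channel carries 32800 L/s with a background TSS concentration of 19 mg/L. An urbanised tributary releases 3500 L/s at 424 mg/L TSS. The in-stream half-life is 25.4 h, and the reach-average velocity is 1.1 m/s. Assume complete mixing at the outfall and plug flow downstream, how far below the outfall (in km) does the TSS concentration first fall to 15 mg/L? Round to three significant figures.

196 km

Flow-weighted average: C = (32800·19.00 + 3500·424.0) / 36300 = 2107000/36300 = 58.05 mg/L.
Half-life 25.4 h → k = ln 2 / 25.4 = 0.02729 h⁻¹ = 0.6549 d⁻¹.
Set 58.05·exp(−k·t) = 15 → t = ln(58.05/15)/k = 178500 s = 49.59 h.
Distance = v·t = 1.1·178500 = 196400 m = 196.4 km.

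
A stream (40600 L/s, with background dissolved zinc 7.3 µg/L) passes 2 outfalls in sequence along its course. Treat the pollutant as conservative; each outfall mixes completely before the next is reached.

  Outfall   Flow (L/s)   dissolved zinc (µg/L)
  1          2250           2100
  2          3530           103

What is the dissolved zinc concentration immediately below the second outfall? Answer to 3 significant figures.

116 µg/L

After outfall 1: Q = 40600 + 2250 = 42850 L/s; C = (40600·7.300 + 2250·2100)/42850 = 117.2 µg/L.
After outfall 2: Q = 42850 + 3530 = 46380 L/s; C = (42850·117.2 + 3530·103.0)/46380 = 116.1 µg/L.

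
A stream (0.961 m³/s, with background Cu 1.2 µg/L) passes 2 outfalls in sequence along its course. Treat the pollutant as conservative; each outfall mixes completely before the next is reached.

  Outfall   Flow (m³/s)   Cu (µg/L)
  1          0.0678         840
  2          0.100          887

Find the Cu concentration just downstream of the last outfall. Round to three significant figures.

130 µg/L

Below outfall 1: Q → 1.029 m³/s, C = (0.9610·1.200 + 0.06780·840.0)/1.029 = 56.48 µg/L.
Below outfall 2: Q → 1.129 m³/s, C = (1.029·56.48 + 0.1000·887.0)/1.129 = 130.1 µg/L.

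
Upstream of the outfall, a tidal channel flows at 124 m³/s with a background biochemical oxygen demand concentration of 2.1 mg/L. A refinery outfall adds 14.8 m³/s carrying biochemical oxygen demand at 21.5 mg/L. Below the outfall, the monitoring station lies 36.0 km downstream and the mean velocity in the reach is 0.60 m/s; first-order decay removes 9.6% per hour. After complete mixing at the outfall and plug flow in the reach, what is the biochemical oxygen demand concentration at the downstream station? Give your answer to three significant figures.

0.775 mg/L

After mixing, C = (124.0·2.100 + 14.80·21.50) / 138.8 = 578.6/138.8 = 4.169 mg/L.
Travel time t = 36.0·1000 / 0.60 = 60000 s = 16.67 h.
9.6%/h lost → k = −ln(1 − 0.096) = 0.1009 h⁻¹.
After decay, C = 4.169 × e^(−kt) = 4.169 × 0.1860 = 0.7753 mg/L.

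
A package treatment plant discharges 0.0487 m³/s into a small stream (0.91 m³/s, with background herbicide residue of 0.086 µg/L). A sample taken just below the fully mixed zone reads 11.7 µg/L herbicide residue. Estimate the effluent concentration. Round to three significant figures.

229 µg/L

Mass balance: 0.9100·0.08600 + 0.04870·Cₑ = 0.9587·11.70
→ Cₑ = (0.9587·11.70 − 0.9100·0.08600) / 0.04870 = 228.7 µg/L.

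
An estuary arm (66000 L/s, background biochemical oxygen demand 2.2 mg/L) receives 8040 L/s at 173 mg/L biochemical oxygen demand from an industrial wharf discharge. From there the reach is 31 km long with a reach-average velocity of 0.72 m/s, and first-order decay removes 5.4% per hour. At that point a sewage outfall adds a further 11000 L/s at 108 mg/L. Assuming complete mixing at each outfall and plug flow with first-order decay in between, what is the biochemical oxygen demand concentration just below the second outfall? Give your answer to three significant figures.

Mixed concentration C = ΣQC/ΣQ = (66000·2.200 + 8040·173.0) / 74040 = 1536000/74040 = 20.75 mg/L; combined flow 74040 L/s.
Travel time t = 31·1000 / 0.72 = 43060 s = 11.96 h.
5.4%/h lost → k = −ln(1 − 0.054) = 0.05551 h⁻¹.
After decay, C = 20.75 × e^(−kt) = 20.75 × 0.5148 = 10.68 mg/L.
At the second outfall, C = (74040·10.68 + 11000·108.0) / (74040 + 11000) = 23.27 mg/L.

23.3 mg/L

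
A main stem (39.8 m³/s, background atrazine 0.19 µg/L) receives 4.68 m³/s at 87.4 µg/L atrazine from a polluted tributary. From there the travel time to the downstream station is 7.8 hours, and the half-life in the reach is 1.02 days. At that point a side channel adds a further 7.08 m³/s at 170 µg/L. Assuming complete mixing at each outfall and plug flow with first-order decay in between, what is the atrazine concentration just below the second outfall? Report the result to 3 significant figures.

Mass balance: C = (39.80·0.1900 + 4.680·87.40) / 44.48 = 416.6/44.48 = 9.366 µg/L; combined flow 44.48 m³/s.
Half-life 1.02 d → k = ln 2 / 1.02 = 0.6796 d⁻¹.
After decay, C = 9.366 × e^(−kt) = 9.366 × 0.8018 = 7.510 µg/L.
At the second outfall, C = (44.48·7.510 + 7.080·170.0) / (44.48 + 7.080) = 29.82 µg/L.

29.8 µg/L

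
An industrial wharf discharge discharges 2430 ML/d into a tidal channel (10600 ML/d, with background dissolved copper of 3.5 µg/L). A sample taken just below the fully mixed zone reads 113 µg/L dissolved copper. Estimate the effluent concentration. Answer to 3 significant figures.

591 µg/L

Mass balance: 10600·3.500 + 2430·Cₑ = 13030·113.0
→ Cₑ = (13030·113.0 − 10600·3.500) / 2430 = 590.7 µg/L.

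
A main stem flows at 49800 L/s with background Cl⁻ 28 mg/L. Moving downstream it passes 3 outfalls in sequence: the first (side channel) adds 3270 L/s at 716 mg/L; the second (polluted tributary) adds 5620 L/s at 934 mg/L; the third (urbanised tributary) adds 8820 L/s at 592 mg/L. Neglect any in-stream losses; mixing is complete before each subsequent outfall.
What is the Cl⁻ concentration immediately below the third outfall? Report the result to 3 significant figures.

Outfall 1: combined Q = 53070 L/s; C = (49800·28.00 + 3270·716.0)/53070 = 70.39 mg/L.
Outfall 2: combined Q = 58690 L/s; C = (53070·70.39 + 5620·934.0)/58690 = 153.1 mg/L.
Outfall 3: combined Q = 67510 L/s; C = (58690·153.1 + 8820·592.0)/67510 = 210.4 mg/L.

210 mg/L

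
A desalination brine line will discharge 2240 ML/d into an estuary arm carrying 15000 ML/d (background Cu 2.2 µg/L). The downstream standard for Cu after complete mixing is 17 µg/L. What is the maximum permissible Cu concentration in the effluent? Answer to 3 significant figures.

At the limit, (Qr·Cr + Qe·Cₑ)/(Qr + Qe) = 17:
Cₑ = (17240·17 − 15000·2.200) / 2240 = 116.1 µg/L.

116 µg/L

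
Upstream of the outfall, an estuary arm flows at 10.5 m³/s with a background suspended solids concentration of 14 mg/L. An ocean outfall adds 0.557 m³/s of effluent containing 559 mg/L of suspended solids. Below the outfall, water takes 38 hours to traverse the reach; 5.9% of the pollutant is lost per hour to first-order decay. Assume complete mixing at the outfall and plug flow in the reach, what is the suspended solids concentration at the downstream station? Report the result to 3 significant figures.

Flow-weighted average: C = (10.50·14.00 + 0.5570·559.0) / 11.06 = 458.4/11.06 = 41.45 mg/L.
5.9%/h lost → k = −ln(1 − 0.059) = 0.06081 h⁻¹.
Applying C = C₀e^(−kt): 41.45 × 0.09918 = 4.111 mg/L.

4.11 mg/L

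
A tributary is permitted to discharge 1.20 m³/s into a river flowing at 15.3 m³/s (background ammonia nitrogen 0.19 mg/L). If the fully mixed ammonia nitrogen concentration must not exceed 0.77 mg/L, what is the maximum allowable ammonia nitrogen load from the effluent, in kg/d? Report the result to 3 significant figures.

847 kg/d

Mass balance at the limit: 15.30·0.1900 + 1.200·Cₑ = 16.50·0.77 → Cₑ = 8.165 mg/L.
Load = 1.200 m³/s × 8.165 g/m³ × 86 400 s/d = 846.5 kg/d.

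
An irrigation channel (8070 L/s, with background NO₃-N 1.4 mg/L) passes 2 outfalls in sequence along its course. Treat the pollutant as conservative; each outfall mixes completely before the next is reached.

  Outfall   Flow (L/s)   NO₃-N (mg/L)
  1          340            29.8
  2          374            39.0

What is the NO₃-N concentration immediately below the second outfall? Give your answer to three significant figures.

Below outfall 1: Q → 8410 L/s, C = (8070·1.400 + 340.0·29.80)/8410 = 2.548 mg/L.
Below outfall 2: Q → 8784 L/s, C = (8410·2.548 + 374.0·39.00)/8784 = 4.100 mg/L.

4.10 mg/L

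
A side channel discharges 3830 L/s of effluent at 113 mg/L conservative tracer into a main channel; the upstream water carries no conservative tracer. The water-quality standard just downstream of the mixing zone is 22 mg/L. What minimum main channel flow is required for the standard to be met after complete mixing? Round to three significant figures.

Set C_mix = 22: (Q·0 + 3830·113.0) / (Q + 3830) = 22
→ Q = 3830·(113.0 − 22)/(22 − 0) = 15840 L/s.

15800 L/s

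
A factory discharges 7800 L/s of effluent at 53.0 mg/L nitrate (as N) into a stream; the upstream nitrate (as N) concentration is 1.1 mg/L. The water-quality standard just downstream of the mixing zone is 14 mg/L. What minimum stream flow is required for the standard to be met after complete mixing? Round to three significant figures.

23600 L/s

Set C_mix = 14: (Q·1.100 + 7800·53.00) / (Q + 7800) = 14
→ Q = 7800·(53.00 − 14)/(14 − 1.100) = 23580 L/s.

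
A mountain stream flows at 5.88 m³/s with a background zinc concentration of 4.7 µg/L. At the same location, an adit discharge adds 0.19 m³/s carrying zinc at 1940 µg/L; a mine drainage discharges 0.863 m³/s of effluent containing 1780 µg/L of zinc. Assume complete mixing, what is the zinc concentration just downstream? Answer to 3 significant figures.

279 µg/L

Mass balance: C = (5.880·4.700 + 0.1900·1940 + 0.8630·1780) / 6.933 = 1932/6.933 = 278.7 µg/L.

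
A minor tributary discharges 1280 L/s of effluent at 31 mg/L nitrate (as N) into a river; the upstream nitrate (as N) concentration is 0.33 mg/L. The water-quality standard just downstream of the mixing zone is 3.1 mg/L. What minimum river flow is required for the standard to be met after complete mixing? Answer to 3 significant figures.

Set C_mix = 3.1: (Q·0.3300 + 1280·31.00) / (Q + 1280) = 3.1
→ Q = 1280·(31.00 − 3.1)/(3.1 − 0.3300) = 12890 L/s.

12900 L/s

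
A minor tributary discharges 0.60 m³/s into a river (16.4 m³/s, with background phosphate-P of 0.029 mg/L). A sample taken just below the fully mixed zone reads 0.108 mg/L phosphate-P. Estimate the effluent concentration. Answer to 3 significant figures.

Mass balance: 16.40·0.02900 + 0.6000·Cₑ = 17.00·0.1080
→ Cₑ = (17.00·0.1080 − 16.40·0.02900) / 0.6000 = 2.267 mg/L.

2.27 mg/L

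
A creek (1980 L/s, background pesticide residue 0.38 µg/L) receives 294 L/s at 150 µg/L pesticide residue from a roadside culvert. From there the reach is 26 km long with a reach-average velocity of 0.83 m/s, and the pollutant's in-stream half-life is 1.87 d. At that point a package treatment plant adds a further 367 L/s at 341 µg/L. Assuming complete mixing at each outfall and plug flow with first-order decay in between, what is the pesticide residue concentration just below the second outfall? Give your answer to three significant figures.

Conservation of mass: C = (1980·0.3800 + 294.0·150.0) / 2274 = 44850/2274 = 19.72 µg/L; combined flow 2274 L/s.
Travel time t = 26·1000 / 0.83 = 31330 s = 8.701 h.
Half-life 1.87 d → k = ln 2 / 1.87 = 0.3707 d⁻¹.
Applying C = C₀e^(−kt): 19.72 × 0.8742 = 17.24 µg/L.
At the second outfall, C = (2274·17.24 + 367.0·341.0) / (2274 + 367.0) = 62.23 µg/L.

62.2 µg/L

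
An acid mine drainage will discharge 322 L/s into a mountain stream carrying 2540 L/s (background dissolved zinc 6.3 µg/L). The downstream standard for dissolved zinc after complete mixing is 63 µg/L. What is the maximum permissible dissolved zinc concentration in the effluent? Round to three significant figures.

510 µg/L

At the limit, (Qr·Cr + Qe·Cₑ)/(Qr + Qe) = 63:
Cₑ = (2862·63 − 2540·6.300) / 322.0 = 510.3 µg/L.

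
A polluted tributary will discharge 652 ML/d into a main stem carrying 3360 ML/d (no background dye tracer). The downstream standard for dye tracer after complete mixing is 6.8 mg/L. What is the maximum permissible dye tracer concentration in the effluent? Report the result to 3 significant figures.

At the limit, (Qr·Cr + Qe·Cₑ)/(Qr + Qe) = 6.8:
Cₑ = (4012·6.8 − 3360·0) / 652.0 = 41.84 mg/L.

41.8 mg/L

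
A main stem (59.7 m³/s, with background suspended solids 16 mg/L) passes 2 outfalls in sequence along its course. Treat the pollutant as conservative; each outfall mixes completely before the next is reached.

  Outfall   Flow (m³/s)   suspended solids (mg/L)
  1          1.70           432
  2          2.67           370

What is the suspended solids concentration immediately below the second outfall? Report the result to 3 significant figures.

41.8 mg/L

Outfall 1: combined Q = 61.40 m³/s; C = (59.70·16.00 + 1.700·432.0)/61.40 = 27.52 mg/L.
Outfall 2: combined Q = 64.07 m³/s; C = (61.40·27.52 + 2.670·370.0)/64.07 = 41.79 mg/L.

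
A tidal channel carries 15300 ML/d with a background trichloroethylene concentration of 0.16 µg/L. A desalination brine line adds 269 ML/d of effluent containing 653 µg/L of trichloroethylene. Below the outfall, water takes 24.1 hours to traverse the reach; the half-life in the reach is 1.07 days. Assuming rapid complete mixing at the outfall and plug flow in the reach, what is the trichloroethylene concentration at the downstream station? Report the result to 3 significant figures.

5.97 µg/L

After mixing, C = (15300·0.1600 + 269.0·653.0) / 15570 = 178100/15570 = 11.44 µg/L.
Half-life 1.07 d → k = ln 2 / 1.07 = 0.6478 d⁻¹.
Applying C = C₀e^(−kt): 11.44 × 0.5218 = 5.969 µg/L.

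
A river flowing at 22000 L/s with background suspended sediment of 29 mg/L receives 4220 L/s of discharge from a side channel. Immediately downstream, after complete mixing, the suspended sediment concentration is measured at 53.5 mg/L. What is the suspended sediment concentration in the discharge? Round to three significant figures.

Mass balance: 22000·29.00 + 4220·Cₑ = 26220·53.50
→ Cₑ = (26220·53.50 − 22000·29.00) / 4220 = 181.2 mg/L.

181 mg/L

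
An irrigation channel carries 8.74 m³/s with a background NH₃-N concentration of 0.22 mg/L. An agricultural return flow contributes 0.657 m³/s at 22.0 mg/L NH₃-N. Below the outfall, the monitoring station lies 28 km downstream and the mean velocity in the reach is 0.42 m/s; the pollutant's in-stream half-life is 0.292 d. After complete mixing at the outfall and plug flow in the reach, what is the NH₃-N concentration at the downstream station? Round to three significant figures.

Flow-weighted average: C = (8.740·0.2200 + 0.6570·22.00) / 9.397 = 16.38/9.397 = 1.743 mg/L.
Travel time t = 28·1000 / 0.42 = 66670 s = 18.52 h.
Half-life 0.292 d → k = ln 2 / 0.292 = 2.374 d⁻¹.
Applying C = C₀e^(−kt): 1.743 × 0.1602 = 0.2791 mg/L.

0.279 mg/L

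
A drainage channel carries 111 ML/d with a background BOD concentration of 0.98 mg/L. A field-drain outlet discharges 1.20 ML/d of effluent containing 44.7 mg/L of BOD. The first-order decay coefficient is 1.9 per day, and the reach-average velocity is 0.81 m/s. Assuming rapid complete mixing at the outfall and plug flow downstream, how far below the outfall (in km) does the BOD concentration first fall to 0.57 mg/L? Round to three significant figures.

34.3 km

After mixing, C = (111.0·0.9800 + 1.200·44.70) / 112.2 = 162.4/112.2 = 1.448 mg/L.
Set 1.448·exp(−k·t) = 0.57 → t = ln(1.448/0.57)/k = 42380 s = 11.77 h.
Distance = v·t = 0.81·42380 = 34330 m = 34.33 km.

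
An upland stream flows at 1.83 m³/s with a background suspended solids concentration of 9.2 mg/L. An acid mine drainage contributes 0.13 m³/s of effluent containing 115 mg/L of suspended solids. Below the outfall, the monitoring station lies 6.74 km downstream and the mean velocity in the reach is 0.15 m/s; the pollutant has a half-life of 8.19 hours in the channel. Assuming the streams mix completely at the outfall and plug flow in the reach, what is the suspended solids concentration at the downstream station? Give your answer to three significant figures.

Mixed concentration C = ΣQC/ΣQ = (1.830·9.200 + 0.1300·115.0) / 1.960 = 31.79/1.960 = 16.22 mg/L.
Travel time t = 6.74·1000 / 0.15 = 44930 s = 12.48 h.
Half-life 8.19 h → k = ln 2 / 8.19 = 0.08463 h⁻¹ = 2.031 d⁻¹.
Decay over the reach: 16.22·exp(−kt) = 16.22·0.3477 = 5.639 mg/L.

5.64 mg/L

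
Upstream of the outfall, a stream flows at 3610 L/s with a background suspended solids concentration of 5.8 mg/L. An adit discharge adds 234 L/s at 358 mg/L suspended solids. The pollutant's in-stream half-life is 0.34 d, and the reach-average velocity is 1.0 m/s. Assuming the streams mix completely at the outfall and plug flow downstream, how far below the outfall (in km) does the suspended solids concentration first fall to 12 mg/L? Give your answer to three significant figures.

34.7 km

Flow-weighted average: C = (3610·5.800 + 234.0·358.0) / 3844 = 104700/3844 = 27.24 mg/L.
Half-life 0.34 d → k = ln 2 / 0.34 = 2.039 d⁻¹.
Set 27.24·exp(−k·t) = 12 → t = ln(27.24/12)/k = 34740 s = 9.651 h.
Distance = v·t = 1.0·34740 = 34740 m = 34.74 km.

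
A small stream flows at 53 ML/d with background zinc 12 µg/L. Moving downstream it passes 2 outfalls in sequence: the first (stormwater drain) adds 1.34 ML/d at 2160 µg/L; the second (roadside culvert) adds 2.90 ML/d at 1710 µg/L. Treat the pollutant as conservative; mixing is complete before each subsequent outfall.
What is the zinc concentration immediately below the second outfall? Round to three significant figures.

Below outfall 1: Q → 54.34 ML/d, C = (53.00·12.00 + 1.340·2160)/54.34 = 64.97 µg/L.
Below outfall 2: Q → 57.24 ML/d, C = (54.34·64.97 + 2.900·1710)/57.24 = 148.3 µg/L.

148 µg/L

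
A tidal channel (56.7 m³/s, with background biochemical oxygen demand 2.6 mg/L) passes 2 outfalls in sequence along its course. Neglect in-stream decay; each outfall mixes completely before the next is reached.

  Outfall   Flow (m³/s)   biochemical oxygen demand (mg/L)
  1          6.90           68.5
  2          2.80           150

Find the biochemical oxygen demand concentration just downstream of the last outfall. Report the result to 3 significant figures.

15.7 mg/L

After outfall 1: Q = 56.70 + 6.900 = 63.60 m³/s; C = (56.70·2.600 + 6.900·68.50)/63.60 = 9.750 mg/L.
After outfall 2: Q = 63.60 + 2.800 = 66.40 m³/s; C = (63.60·9.750 + 2.800·150.0)/66.40 = 15.66 mg/L.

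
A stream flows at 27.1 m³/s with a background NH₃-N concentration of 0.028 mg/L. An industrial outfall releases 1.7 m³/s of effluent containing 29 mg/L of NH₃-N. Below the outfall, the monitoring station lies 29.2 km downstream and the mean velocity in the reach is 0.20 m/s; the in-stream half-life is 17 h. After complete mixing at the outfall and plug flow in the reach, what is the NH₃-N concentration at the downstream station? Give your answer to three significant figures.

Flow-weighted average: C = (27.10·0.02800 + 1.700·29.00) / 28.80 = 50.06/28.80 = 1.738 mg/L.
Travel time t = 29.2·1000 / 0.20 = 146000 s = 40.56 h.
Half-life 17 h → k = ln 2 / 17 = 0.04077 h⁻¹ = 0.9786 d⁻¹.
First-order decay: C = 1.738·exp(−k·t) = 1.738·0.1914 = 0.3326 mg/L.

0.333 mg/L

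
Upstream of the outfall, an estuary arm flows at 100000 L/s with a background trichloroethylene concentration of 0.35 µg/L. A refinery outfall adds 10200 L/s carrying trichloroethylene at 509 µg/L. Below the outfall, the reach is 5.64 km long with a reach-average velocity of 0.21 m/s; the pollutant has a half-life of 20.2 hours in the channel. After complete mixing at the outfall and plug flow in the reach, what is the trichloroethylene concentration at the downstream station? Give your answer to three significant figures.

Mass balance: C = (100000·0.3500 + 10200·509.0) / 110200 = 5227000/110200 = 47.43 µg/L.
Travel time t = 5.64·1000 / 0.21 = 26860 s = 7.460 h.
Half-life 20.2 h → k = ln 2 / 20.2 = 0.03431 h⁻¹ = 0.8235 d⁻¹.
After decay, C = 47.43 × e^(−kt) = 47.43 × 0.7741 = 36.72 µg/L.

36.7 µg/L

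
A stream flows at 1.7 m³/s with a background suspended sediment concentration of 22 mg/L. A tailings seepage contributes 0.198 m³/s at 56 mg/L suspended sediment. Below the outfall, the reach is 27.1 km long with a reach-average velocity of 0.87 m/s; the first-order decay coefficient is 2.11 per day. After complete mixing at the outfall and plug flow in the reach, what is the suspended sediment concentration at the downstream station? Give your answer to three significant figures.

Conservation of mass: C = (1.700·22.00 + 0.1980·56.00) / 1.898 = 48.49/1.898 = 25.55 mg/L.
Travel time t = 27.1·1000 / 0.87 = 31150 s = 8.653 h.
Applying C = C₀e^(−kt): 25.55 × 0.4673 = 11.94 mg/L.

11.9 mg/L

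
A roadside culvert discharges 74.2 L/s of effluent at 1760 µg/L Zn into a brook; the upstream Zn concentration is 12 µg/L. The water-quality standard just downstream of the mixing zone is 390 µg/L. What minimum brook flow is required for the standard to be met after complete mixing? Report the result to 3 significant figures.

Set C_mix = 390: (Q·12.00 + 74.20·1760) / (Q + 74.20) = 390
→ Q = 74.20·(1760 − 390)/(390 − 12.00) = 268.9 L/s.

269 L/s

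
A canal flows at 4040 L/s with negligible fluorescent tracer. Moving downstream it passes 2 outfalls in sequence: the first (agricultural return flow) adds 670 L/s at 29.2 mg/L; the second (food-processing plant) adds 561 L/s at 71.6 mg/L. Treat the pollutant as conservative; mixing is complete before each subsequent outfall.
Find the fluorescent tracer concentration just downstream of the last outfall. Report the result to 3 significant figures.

11.3 mg/L

Outfall 1: combined Q = 4710 L/s; C = (4040·0 + 670.0·29.20)/4710 = 4.154 mg/L.
Outfall 2: combined Q = 5271 L/s; C = (4710·4.154 + 561.0·71.60)/5271 = 11.33 mg/L.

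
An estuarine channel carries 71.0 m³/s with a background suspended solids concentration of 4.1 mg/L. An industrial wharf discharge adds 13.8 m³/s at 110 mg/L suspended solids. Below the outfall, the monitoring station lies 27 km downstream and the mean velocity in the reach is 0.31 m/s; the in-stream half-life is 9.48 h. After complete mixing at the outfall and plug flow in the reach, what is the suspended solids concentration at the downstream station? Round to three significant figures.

3.64 mg/L

Mixed concentration C = ΣQC/ΣQ = (71.00·4.100 + 13.80·110.0) / 84.80 = 1809/84.80 = 21.33 mg/L.
Travel time t = 27·1000 / 0.31 = 87100 s = 24.19 h.
Half-life 9.48 h → k = ln 2 / 9.48 = 0.07312 h⁻¹ = 1.755 d⁻¹.
First-order decay: C = 21.33·exp(−k·t) = 21.33·0.1705 = 3.638 mg/L.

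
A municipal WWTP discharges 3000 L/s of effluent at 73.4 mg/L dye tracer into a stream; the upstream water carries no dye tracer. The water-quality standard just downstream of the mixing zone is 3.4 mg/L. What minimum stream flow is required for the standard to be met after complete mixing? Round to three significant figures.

Set C_mix = 3.4: (Q·0 + 3000·73.40) / (Q + 3000) = 3.4
→ Q = 3000·(73.40 − 3.4)/(3.4 − 0) = 61760 L/s.

61800 L/s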